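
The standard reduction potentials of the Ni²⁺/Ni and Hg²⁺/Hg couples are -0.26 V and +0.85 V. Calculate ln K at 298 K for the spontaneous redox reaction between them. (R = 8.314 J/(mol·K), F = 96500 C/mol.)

ln K = 86.5

E°_cell = +0.85 − (-0.26) = 1.11 V, with n = 2 electrons transferred.
At equilibrium E = 0, so the Nernst equation gives ln K = nFE°/RT = (2)(96500)(1.11)/((8.314)(298)) = 86.47.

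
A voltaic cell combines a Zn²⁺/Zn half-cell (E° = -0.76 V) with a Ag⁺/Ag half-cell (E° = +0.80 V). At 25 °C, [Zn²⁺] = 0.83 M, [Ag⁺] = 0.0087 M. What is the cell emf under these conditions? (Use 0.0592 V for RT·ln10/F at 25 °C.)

1.44 V

The Ag⁺/Ag couple has the higher reduction potential and acts as the cathode, so E°_cell = +0.80 − (-0.76) = 1.56 V.
Balancing electrons gives n = 2; the reaction quotient is Q = [Zn²⁺]/[Ag⁺]^2 = 1.1 × 10^4.
At 25 °C, E = E° − (0.0592/n) log Q = 1.56 − (0.0592/2)(4.040) = 1.560 − 0.120 = 1.440 V.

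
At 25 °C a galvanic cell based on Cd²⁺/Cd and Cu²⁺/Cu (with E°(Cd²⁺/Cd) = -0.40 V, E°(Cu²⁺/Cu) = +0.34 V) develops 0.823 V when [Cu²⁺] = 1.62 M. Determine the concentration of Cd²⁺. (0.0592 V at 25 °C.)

0.0025 M

From the Nernst equation, log Q = n(E° − E)/0.0592 = 2(0.74 − 0.823)/0.0592 = -2.804, so Q = 0.00157.
With Q = [Cd²⁺]/[Cu²⁺] and the known concentrations, [Cd²⁺] in the numerator gives [Cd²⁺] = 0.0025 M.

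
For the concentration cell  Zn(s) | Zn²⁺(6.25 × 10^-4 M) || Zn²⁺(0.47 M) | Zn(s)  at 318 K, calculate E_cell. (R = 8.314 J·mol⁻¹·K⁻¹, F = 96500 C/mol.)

0.091 V

Both half-cells are Zn²⁺/Zn, so E°_cell = 0. The concentrated side is the cathode; the cell reaction moves Zn²⁺ from high to low concentration with n = 2.
Q = [Zn²⁺]_dilute/[Zn²⁺]_conc = 6.25 × 10^-4/0.47 = 0.00133.
E = 0 − (RT/nF) ln Q = −((8.314×318)/(2×96500))(-6.623) = 0.0907 V.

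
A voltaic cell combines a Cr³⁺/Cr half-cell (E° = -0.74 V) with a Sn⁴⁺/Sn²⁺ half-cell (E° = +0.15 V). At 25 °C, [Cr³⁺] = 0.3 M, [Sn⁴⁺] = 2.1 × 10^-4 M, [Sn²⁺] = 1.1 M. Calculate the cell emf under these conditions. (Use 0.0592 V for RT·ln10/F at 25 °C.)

The Sn⁴⁺/Sn²⁺ couple has the higher reduction potential and acts as the cathode, so E°_cell = +0.15 − (-0.74) = 0.89 V.
Balancing electrons gives n = 6; the reaction quotient is Q = [Cr³⁺]^2·[Sn²⁺]^3/[Sn⁴⁺]^3 = 1.29 × 10^10.
At 25 °C, E = E° − (0.0592/n) log Q = 0.89 − (0.0592/6)(10.112) = 0.890 − 0.100 = 0.790 V.

0.790 V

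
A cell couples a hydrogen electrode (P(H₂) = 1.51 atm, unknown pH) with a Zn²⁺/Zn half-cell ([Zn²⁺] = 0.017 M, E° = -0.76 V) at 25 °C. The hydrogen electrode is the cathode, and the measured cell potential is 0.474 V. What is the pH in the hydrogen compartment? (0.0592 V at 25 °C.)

pH = 5.63

E°_cell = 0.76 V and n = 2.
log Q = n(E° − E)/0.0592 = 2×(0.76 − 0.474)/0.0592 = 9.662.
With Q = [Zn²⁺]·P(H₂) / [H⁺]^2, solving for [H⁺] gives log[H⁺] = -5.626, so pH = 5.63.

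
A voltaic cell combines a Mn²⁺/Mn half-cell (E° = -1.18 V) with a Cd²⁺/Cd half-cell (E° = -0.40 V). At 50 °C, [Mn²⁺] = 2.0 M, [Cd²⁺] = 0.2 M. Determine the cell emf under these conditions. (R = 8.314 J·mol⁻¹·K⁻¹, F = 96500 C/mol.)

The Cd²⁺/Cd couple has the higher reduction potential and acts as the cathode, so E°_cell = -0.40 − (-1.18) = 0.78 V.
Balancing electrons gives n = 2; the reaction quotient is Q = [Mn²⁺]/[Cd²⁺] = 10.0.
E = E° − (RT/nF) ln Q = 0.78 − (8.314×323)/(2×96500) × (2.303) = 0.780 − 0.032 = 0.748 V.

0.748 V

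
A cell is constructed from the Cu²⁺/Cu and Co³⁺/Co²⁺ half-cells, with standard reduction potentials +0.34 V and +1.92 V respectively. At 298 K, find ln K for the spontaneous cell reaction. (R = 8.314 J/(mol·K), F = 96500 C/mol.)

E°_cell = +1.92 − (+0.34) = 1.58 V, with n = 2 electrons transferred.
At equilibrium E = 0, so the Nernst equation gives ln K = nFE°/RT = (2)(96500)(1.58)/((8.314)(298)) = 123.08.

ln K = 123.1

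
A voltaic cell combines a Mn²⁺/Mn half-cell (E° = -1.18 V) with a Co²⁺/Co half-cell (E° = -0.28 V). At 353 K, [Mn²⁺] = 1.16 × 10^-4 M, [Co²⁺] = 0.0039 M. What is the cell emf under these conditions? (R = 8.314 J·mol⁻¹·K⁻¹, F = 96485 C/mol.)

0.953 V

The Co²⁺/Co couple has the higher reduction potential and acts as the cathode, so E°_cell = -0.28 − (-1.18) = 0.90 V.
Balancing electrons gives n = 2; the reaction quotient is Q = [Mn²⁺]/[Co²⁺] = 0.0297.
E = E° − (RT/nF) ln Q = 0.90 − (8.314×353)/(2×96485) × (-3.515) = 0.900 + 0.053 = 0.953 V.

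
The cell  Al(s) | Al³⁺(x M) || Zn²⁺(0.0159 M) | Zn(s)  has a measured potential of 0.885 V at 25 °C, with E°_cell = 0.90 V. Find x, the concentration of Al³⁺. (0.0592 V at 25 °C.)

From the Nernst equation, log Q = n(E° − E)/0.0592 = 6(0.90 − 0.885)/0.0592 = 1.520, so Q = 33.1.
With Q = [Al³⁺]^2/[Zn²⁺]^3 and the known concentrations, [Al³⁺]^2 in the numerator gives [Al³⁺] = 0.012 M.

0.012 M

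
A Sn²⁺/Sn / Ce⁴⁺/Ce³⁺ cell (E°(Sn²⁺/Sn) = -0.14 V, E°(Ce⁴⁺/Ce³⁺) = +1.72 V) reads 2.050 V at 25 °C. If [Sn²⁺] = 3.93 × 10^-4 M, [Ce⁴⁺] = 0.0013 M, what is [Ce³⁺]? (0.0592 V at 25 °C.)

4 × 10^-5 M

From the Nernst equation, log Q = n(E° − E)/0.0592 = 2(1.86 − 2.050)/0.0592 = -6.419, so Q = 3.81 × 10^-7.
With Q = [Sn²⁺]·[Ce³⁺]^2/[Ce⁴⁺]^2 and the known concentrations, [Ce³⁺]^2 in the numerator gives [Ce³⁺] = 4 × 10^-5 M.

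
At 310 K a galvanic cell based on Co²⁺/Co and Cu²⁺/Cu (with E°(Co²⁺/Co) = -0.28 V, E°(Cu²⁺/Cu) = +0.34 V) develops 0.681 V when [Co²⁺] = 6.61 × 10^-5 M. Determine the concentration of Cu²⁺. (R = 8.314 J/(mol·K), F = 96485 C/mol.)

0.0064 M

From the Nernst equation, ln Q = nF(E° − E)/RT = 2×96485×(0.62 − 0.681)/(8.314×310) = -4.567, so Q = 0.0104.
With Q = [Co²⁺]/[Cu²⁺] and the known concentrations, [Cu²⁺] in the denominator gives [Cu²⁺] = 0.0064 M.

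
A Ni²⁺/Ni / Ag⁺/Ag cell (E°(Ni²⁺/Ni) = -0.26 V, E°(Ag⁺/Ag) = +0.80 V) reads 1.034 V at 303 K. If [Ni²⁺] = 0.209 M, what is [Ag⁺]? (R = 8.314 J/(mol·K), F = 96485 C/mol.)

0.17 M

From the Nernst equation, ln Q = nF(E° − E)/RT = 2×96485×(1.06 − 1.034)/(8.314×303) = 1.992, so Q = 7.33.
With Q = [Ni²⁺]/[Ag⁺]^2 and the known concentrations, [Ag⁺]^2 in the denominator gives [Ag⁺] = 0.17 M.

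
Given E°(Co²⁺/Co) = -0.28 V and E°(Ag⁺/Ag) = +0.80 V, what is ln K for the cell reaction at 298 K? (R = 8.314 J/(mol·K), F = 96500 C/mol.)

ln K = 84.1

E°_cell = +0.80 − (-0.28) = 1.08 V, with n = 2 electrons transferred.
At equilibrium E = 0, so the Nernst equation gives ln K = nFE°/RT = (2)(96500)(1.08)/((8.314)(298)) = 84.13.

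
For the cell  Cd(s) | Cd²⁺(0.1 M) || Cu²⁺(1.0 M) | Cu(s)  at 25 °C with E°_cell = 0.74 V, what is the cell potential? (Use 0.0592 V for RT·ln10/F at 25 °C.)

Balancing electrons gives n = 2; the reaction quotient is Q = [Cd²⁺]/[Cu²⁺] = 0.100.
At 25 °C, E = E° − (0.0592/n) log Q = 0.74 − (0.0592/2)(-1.000) = 0.740 + 0.030 = 0.770 V.

0.770 V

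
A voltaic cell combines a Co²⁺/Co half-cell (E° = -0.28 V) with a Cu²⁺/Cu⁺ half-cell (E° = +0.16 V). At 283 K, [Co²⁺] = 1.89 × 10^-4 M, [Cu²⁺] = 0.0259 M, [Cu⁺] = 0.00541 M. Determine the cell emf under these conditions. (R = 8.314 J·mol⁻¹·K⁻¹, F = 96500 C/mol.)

The Cu²⁺/Cu⁺ couple has the higher reduction potential and acts as the cathode, so E°_cell = +0.16 − (-0.28) = 0.44 V.
Balancing electrons gives n = 2; the reaction quotient is Q = [Co²⁺]·[Cu⁺]^2/[Cu²⁺]^2 = 8.25 × 10^-6.
E = E° − (RT/nF) ln Q = 0.44 − (8.314×283)/(2×96500) × (-11.706) = 0.440 + 0.143 = 0.583 V.

0.583 V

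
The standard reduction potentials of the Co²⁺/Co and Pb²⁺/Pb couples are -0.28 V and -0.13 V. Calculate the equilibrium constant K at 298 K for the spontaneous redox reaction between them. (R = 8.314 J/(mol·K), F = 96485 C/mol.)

E°_cell = -0.13 − (-0.28) = 0.15 V, with n = 2 electrons transferred.
At equilibrium E = 0, so the Nernst equation gives ln K = nFE°/RT = (2)(96485)(0.15)/((8.314)(298)) = 11.68.
K = e^11.68 = 1.2 × 10^5.

1.2 × 10^5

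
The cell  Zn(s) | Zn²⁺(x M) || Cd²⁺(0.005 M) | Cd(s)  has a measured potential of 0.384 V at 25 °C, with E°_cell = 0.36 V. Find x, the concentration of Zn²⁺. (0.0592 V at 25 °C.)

From the Nernst equation, log Q = n(E° − E)/0.0592 = 2(0.36 − 0.384)/0.0592 = -0.811, so Q = 0.155.
With Q = [Zn²⁺]/[Cd²⁺] and the known concentrations, [Zn²⁺] in the numerator gives [Zn²⁺] = 7.7 × 10^-4 M.

7.7 × 10^-4 M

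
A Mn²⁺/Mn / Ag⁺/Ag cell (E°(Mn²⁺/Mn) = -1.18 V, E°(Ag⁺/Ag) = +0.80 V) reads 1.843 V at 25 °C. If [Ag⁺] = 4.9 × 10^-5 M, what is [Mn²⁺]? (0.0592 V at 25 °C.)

From the Nernst equation, log Q = n(E° − E)/0.0592 = 2(1.98 − 1.843)/0.0592 = 4.628, so Q = 4.25 × 10^4.
With Q = [Mn²⁺]/[Ag⁺]^2 and the known concentrations, [Mn²⁺] in the numerator gives [Mn²⁺] = 1 × 10^-4 M.

1 × 10^-4 M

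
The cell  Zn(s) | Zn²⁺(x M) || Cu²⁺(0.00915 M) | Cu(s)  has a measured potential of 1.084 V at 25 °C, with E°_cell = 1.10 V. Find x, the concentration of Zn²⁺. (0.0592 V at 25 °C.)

From the Nernst equation, log Q = n(E° − E)/0.0592 = 2(1.10 − 1.084)/0.0592 = 0.541, so Q = 3.47.
With Q = [Zn²⁺]/[Cu²⁺] and the known concentrations, [Zn²⁺] in the numerator gives [Zn²⁺] = 0.032 M.

0.032 M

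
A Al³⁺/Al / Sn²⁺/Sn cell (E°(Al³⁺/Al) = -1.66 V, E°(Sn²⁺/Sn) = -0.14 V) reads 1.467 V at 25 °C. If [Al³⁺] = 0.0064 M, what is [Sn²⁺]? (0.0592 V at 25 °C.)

From the Nernst equation, log Q = n(E° − E)/0.0592 = 6(1.52 − 1.467)/0.0592 = 5.372, so Q = 2.35 × 10^5.
With Q = [Al³⁺]^2/[Sn²⁺]^3 and the known concentrations, [Sn²⁺]^3 in the denominator gives [Sn²⁺] = 5.6 × 10^-4 M.

5.6 × 10^-4 M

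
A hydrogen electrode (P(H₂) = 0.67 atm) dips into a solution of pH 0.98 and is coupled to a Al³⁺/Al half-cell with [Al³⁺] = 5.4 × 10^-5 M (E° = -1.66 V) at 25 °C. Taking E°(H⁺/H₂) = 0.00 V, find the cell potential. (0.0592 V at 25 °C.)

The hydrogen couple is the cathode, so E°_cell = 1.66 V; n = 6.
[H⁺] = 10^(−0.98) = 0.10 M, and Q = [Al³⁺]^2·P(H₂)^3 / [H⁺]^6 = 6.65 × 10^-4.
E = E° − (0.0592/6) log Q = 1.66 − (0.0592/6)(-3.177) = 1.691 V.

1.69 V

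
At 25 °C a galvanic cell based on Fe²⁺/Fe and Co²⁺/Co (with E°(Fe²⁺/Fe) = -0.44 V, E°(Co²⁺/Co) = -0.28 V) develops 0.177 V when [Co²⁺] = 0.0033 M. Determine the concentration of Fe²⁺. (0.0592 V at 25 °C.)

From the Nernst equation, log Q = n(E° − E)/0.0592 = 2(0.16 − 0.177)/0.0592 = -0.574, so Q = 0.266.
With Q = [Fe²⁺]/[Co²⁺] and the known concentrations, [Fe²⁺] in the numerator gives [Fe²⁺] = 8.8 × 10^-4 M.

8.8 × 10^-4 M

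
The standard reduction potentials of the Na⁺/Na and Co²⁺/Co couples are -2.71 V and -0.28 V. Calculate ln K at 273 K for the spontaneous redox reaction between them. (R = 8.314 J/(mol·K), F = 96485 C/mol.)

ln K = 206.6

E°_cell = -0.28 − (-2.71) = 2.43 V, with n = 2 electrons transferred.
At equilibrium E = 0, so the Nernst equation gives ln K = nFE°/RT = (2)(96485)(2.43)/((8.314)(273)) = 206.60.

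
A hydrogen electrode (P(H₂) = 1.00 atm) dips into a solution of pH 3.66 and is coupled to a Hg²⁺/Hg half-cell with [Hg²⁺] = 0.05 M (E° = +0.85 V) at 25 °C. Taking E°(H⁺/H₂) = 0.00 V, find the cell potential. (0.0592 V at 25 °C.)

1.03 V

The Hg²⁺/Hg couple is the cathode, so E°_cell = 0.85 V; n = 2.
[H⁺] = 10^(−3.66) = 2.2 × 10^-4 M, and Q = [H⁺]^2 / ([Hg²⁺]·P(H₂)) = 9.57 × 10^-7.
E = E° − (0.0592/2) log Q = 0.85 − (0.0592/2)(-6.019) = 1.028 V.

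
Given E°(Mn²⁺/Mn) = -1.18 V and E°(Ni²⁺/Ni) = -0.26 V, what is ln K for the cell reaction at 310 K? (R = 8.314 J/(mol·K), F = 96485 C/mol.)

E°_cell = -0.26 − (-1.18) = 0.92 V, with n = 2 electrons transferred.
At equilibrium E = 0, so the Nernst equation gives ln K = nFE°/RT = (2)(96485)(0.92)/((8.314)(310)) = 68.88.

ln K = 68.9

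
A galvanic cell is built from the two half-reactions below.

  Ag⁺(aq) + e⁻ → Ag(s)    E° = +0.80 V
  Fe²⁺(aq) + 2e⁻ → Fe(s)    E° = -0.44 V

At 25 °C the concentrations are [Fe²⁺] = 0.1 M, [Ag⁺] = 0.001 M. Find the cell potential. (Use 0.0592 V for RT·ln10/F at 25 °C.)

The Ag⁺/Ag couple has the higher reduction potential and acts as the cathode, so E°_cell = +0.80 − (-0.44) = 1.24 V.
Balancing electrons gives n = 2; the reaction quotient is Q = [Fe²⁺]/[Ag⁺]^2 = 1 × 10^5.
At 25 °C, E = E° − (0.0592/n) log Q = 1.24 − (0.0592/2)(5.000) = 1.240 − 0.148 = 1.092 V.

1.09 V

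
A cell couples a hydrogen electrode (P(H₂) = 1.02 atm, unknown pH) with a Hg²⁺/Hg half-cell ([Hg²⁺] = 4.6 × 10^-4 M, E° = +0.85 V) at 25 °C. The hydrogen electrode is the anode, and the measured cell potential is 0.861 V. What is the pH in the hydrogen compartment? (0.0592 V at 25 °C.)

pH = 1.85

E°_cell = 0.85 V and n = 2.
log Q = n(E° − E)/0.0592 = 2×(0.85 − 0.861)/0.0592 = -0.372.
With Q = [H⁺]^2 / ([Hg²⁺]·P(H₂)), solving for [H⁺] gives log[H⁺] = -1.850, so pH = 1.85.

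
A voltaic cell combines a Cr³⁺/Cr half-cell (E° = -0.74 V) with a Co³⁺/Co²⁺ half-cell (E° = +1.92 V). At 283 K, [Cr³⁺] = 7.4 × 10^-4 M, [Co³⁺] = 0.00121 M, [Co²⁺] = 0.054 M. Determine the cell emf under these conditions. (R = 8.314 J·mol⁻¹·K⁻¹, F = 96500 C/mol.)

2.63 V

The Co³⁺/Co²⁺ couple has the higher reduction potential and acts as the cathode, so E°_cell = +1.92 − (-0.74) = 2.66 V.
Balancing electrons gives n = 3; the reaction quotient is Q = [Cr³⁺]·[Co²⁺]^3/[Co³⁺]^3 = 65.8.
E = E° − (RT/nF) ln Q = 2.66 − (8.314×283)/(3×96500) × (4.186) = 2.660 − 0.034 = 2.626 V.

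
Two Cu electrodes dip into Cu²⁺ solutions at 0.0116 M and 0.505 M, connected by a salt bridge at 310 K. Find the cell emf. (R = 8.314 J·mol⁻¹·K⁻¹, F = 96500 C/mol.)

Both half-cells are Cu²⁺/Cu, so E°_cell = 0. The concentrated side is the cathode; the cell reaction moves Cu²⁺ from high to low concentration with n = 2.
Q = [Cu²⁺]_dilute/[Cu²⁺]_conc = 0.0116/0.505 = 0.0230.
E = 0 − (RT/nF) ln Q = −((8.314×310)/(2×96500))(-3.774) = 0.0504 V.

0.050 V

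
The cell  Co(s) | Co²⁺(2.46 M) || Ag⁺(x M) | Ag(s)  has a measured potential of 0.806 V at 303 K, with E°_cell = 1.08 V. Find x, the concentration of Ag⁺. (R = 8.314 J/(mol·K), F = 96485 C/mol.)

4.3 × 10^-5 M

From the Nernst equation, ln Q = nF(E° − E)/RT = 2×96485×(1.08 − 0.806)/(8.314×303) = 20.989, so Q = 1.3 × 10^9.
With Q = [Co²⁺]/[Ag⁺]^2 and the known concentrations, [Ag⁺]^2 in the denominator gives [Ag⁺] = 4.3 × 10^-5 M.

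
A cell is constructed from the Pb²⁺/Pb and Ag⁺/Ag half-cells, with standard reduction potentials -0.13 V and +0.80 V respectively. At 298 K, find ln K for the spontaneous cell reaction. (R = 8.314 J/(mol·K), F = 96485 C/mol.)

ln K = 72.4

E°_cell = +0.80 − (-0.13) = 0.93 V, with n = 2 electrons transferred.
At equilibrium E = 0, so the Nernst equation gives ln K = nFE°/RT = (2)(96485)(0.93)/((8.314)(298)) = 72.43.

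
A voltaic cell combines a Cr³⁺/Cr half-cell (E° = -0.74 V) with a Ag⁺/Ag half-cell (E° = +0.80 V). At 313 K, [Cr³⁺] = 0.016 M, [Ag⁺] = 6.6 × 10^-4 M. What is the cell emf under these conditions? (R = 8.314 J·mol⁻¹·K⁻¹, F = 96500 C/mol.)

The Ag⁺/Ag couple has the higher reduction potential and acts as the cathode, so E°_cell = +0.80 − (-0.74) = 1.54 V.
Balancing electrons gives n = 3; the reaction quotient is Q = [Cr³⁺]/[Ag⁺]^3 = 5.57 × 10^7.
E = E° − (RT/nF) ln Q = 1.54 − (8.314×313)/(3×96500) × (17.835) = 1.540 − 0.160 = 1.380 V.

1.38 V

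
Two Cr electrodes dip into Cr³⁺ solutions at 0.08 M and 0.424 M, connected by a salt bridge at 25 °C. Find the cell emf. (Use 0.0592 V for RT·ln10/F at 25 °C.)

0.014 V

Both half-cells are Cr³⁺/Cr, so E°_cell = 0. The concentrated side is the cathode; the cell reaction moves Cr³⁺ from high to low concentration with n = 3.
Q = [Cr³⁺]_dilute/[Cr³⁺]_conc = 0.08/0.424 = 0.189.
E = 0 − (0.0592/3) log Q = −(0.0592/3)(-0.724) = 0.0143 V.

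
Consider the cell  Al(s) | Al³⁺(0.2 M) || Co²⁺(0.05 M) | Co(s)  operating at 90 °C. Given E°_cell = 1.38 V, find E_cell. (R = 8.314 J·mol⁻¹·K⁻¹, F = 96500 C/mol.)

Balancing electrons gives n = 6; the reaction quotient is Q = [Al³⁺]^2/[Co²⁺]^3 = 320.
E = E° − (RT/nF) ln Q = 1.38 − (8.314×363)/(6×96500) × (5.768) = 1.380 − 0.030 = 1.350 V.

1.35 V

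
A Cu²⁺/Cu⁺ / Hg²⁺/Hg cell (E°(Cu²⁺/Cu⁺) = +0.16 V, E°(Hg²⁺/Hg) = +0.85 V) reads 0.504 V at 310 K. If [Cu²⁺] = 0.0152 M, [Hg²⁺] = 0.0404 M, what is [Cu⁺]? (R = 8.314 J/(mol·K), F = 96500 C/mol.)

7.1 × 10^-5 M

From the Nernst equation, ln Q = nF(E° − E)/RT = 2×96500×(0.69 − 0.504)/(8.314×310) = 13.928, so Q = 1.12 × 10^6.
With Q = [Cu²⁺]^2/([Cu⁺]^2·[Hg²⁺]) and the known concentrations, [Cu⁺]^2 in the denominator gives [Cu⁺] = 7.1 × 10^-5 M.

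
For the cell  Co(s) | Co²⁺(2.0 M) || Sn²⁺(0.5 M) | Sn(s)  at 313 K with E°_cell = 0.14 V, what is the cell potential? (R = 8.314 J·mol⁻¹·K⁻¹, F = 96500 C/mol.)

Balancing electrons gives n = 2; the reaction quotient is Q = [Co²⁺]/[Sn²⁺] = 4.00.
E = E° − (RT/nF) ln Q = 0.14 − (8.314×313)/(2×96500) × (1.386) = 0.140 − 0.019 = 0.121 V.

0.121 V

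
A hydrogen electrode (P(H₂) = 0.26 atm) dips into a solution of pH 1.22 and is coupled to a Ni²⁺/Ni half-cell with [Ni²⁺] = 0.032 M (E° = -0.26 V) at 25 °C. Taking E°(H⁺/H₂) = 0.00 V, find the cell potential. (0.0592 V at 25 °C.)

The hydrogen couple is the cathode, so E°_cell = 0.26 V; n = 2.
[H⁺] = 10^(−1.22) = 0.060 M, and Q = [Ni²⁺]·P(H₂) / [H⁺]^2 = 2.29.
E = E° − (0.0592/2) log Q = 0.26 − (0.0592/2)(0.360) = 0.249 V.

0.25 V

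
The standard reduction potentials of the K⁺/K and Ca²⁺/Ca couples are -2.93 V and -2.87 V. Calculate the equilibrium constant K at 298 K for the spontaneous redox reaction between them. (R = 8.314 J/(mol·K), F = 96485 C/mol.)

110

E°_cell = -2.87 − (-2.93) = 0.06 V, with n = 2 electrons transferred.
At equilibrium E = 0, so the Nernst equation gives ln K = nFE°/RT = (2)(96485)(0.06)/((8.314)(298)) = 4.67.
K = e^4.67 = 110.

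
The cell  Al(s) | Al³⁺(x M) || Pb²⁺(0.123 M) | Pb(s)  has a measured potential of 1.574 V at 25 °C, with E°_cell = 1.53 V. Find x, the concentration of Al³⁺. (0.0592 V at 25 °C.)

From the Nernst equation, log Q = n(E° − E)/0.0592 = 6(1.53 − 1.574)/0.0592 = -4.459, so Q = 3.47 × 10^-5.
With Q = [Al³⁺]^2/[Pb²⁺]^3 and the known concentrations, [Al³⁺]^2 in the numerator gives [Al³⁺] = 2.5 × 10^-4 M.

2.5 × 10^-4 M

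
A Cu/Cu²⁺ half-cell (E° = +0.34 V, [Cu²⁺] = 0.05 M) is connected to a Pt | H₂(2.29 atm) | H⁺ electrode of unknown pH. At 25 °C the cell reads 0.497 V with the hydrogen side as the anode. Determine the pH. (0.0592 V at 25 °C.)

pH = 3.12

E°_cell = 0.34 V and n = 2.
log Q = n(E° − E)/0.0592 = 2×(0.34 − 0.497)/0.0592 = -5.304.
With Q = [H⁺]^2 / ([Cu²⁺]·P(H₂)), solving for [H⁺] gives log[H⁺] = -3.123, so pH = 3.12.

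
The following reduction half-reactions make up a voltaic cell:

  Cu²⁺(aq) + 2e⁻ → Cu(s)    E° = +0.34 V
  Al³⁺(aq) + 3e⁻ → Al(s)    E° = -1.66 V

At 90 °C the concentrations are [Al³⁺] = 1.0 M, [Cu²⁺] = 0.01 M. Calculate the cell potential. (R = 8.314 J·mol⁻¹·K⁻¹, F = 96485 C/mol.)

1.93 V

The Cu²⁺/Cu couple has the higher reduction potential and acts as the cathode, so E°_cell = +0.34 − (-1.66) = 2.00 V.
Balancing electrons gives n = 6; the reaction quotient is Q = [Al³⁺]^2/[Cu²⁺]^3 = 1 × 10^6.
E = E° − (RT/nF) ln Q = 2.00 − (8.314×363)/(6×96485) × (13.816) = 2.000 − 0.072 = 1.928 V.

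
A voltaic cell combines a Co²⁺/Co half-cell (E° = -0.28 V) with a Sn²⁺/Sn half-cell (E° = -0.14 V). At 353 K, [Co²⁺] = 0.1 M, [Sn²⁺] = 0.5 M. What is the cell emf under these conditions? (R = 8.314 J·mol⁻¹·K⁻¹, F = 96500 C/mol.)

The Sn²⁺/Sn couple has the higher reduction potential and acts as the cathode, so E°_cell = -0.14 − (-0.28) = 0.14 V.
Balancing electrons gives n = 2; the reaction quotient is Q = [Co²⁺]/[Sn²⁺] = 0.200.
E = E° − (RT/nF) ln Q = 0.14 − (8.314×353)/(2×96500) × (-1.609) = 0.140 + 0.024 = 0.164 V.

0.164 V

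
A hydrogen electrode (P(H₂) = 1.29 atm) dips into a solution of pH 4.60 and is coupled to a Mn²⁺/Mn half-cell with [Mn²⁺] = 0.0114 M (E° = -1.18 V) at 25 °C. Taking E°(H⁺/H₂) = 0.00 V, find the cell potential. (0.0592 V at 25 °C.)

0.96 V

The hydrogen couple is the cathode, so E°_cell = 1.18 V; n = 2.
[H⁺] = 10^(−4.60) = 2.5 × 10^-5 M, and Q = [Mn²⁺]·P(H₂) / [H⁺]^2 = 2.33 × 10^7.
E = E° − (0.0592/2) log Q = 1.18 − (0.0592/2)(7.367) = 0.962 V.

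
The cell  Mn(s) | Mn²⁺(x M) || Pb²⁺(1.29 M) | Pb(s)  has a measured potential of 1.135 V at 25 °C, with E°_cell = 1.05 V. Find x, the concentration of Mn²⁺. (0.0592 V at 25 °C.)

0.0017 M

From the Nernst equation, log Q = n(E° − E)/0.0592 = 2(1.05 − 1.135)/0.0592 = -2.872, so Q = 0.00134.
With Q = [Mn²⁺]/[Pb²⁺] and the known concentrations, [Mn²⁺] in the numerator gives [Mn²⁺] = 0.0017 M.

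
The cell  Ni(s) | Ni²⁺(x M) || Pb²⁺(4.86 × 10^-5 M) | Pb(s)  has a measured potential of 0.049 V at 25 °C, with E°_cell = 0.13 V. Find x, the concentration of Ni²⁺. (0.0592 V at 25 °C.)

0.026 M

From the Nernst equation, log Q = n(E° − E)/0.0592 = 2(0.13 − 0.049)/0.0592 = 2.736, so Q = 545.
With Q = [Ni²⁺]/[Pb²⁺] and the known concentrations, [Ni²⁺] in the numerator gives [Ni²⁺] = 0.026 M.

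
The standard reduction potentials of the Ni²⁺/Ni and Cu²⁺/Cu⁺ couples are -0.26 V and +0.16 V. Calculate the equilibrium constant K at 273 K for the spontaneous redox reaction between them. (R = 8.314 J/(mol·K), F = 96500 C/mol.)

3.2 × 10^15

E°_cell = +0.16 − (-0.26) = 0.42 V, with n = 2 electrons transferred.
At equilibrium E = 0, so the Nernst equation gives ln K = nFE°/RT = (2)(96500)(0.42)/((8.314)(273)) = 35.71.
K = e^35.71 = 3.2 × 10^15.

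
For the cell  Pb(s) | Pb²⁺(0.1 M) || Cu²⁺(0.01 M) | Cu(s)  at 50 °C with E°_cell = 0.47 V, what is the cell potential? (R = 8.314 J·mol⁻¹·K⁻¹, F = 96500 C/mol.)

0.438 V

Balancing electrons gives n = 2; the reaction quotient is Q = [Pb²⁺]/[Cu²⁺] = 10.0.
E = E° − (RT/nF) ln Q = 0.47 − (8.314×323)/(2×96500) × (2.303) = 0.470 − 0.032 = 0.438 V.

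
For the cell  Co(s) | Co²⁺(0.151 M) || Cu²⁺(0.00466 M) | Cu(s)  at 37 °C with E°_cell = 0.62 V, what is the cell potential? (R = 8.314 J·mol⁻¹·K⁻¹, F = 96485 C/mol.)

0.574 V

Balancing electrons gives n = 2; the reaction quotient is Q = [Co²⁺]/[Cu²⁺] = 32.4.
E = E° − (RT/nF) ln Q = 0.62 − (8.314×310)/(2×96485) × (3.478) = 0.620 − 0.046 = 0.574 V.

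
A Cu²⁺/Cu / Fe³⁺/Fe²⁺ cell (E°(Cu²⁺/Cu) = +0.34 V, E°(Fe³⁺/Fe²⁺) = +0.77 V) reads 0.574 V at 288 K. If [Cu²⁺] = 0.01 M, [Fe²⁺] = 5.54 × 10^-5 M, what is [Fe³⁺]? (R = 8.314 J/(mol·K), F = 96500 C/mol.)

From the Nernst equation, ln Q = nF(E° − E)/RT = 2×96500×(0.43 − 0.574)/(8.314×288) = -11.607, so Q = 9.1 × 10^-6.
With Q = [Cu²⁺]·[Fe²⁺]^2/[Fe³⁺]^2 and the known concentrations, [Fe³⁺]^2 in the denominator gives [Fe³⁺] = 0.0018 M.

0.0018 M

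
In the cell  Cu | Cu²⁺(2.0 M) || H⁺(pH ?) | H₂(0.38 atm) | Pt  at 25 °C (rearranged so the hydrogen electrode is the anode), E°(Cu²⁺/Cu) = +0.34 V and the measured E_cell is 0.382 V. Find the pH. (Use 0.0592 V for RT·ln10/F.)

E°_cell = 0.34 V and n = 2.
log Q = n(E° − E)/0.0592 = 2×(0.34 − 0.382)/0.0592 = -1.419.
With Q = [H⁺]^2 / ([Cu²⁺]·P(H₂)), solving for [H⁺] gives log[H⁺] = -0.769, so pH = 0.77.

pH = 0.77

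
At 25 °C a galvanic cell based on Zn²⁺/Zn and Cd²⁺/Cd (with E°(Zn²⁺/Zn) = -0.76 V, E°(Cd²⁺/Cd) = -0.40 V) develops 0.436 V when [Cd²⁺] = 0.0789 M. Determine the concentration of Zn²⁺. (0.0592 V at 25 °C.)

2.1 × 10^-4 M

From the Nernst equation, log Q = n(E° − E)/0.0592 = 2(0.36 − 0.436)/0.0592 = -2.568, so Q = 0.00271.
With Q = [Zn²⁺]/[Cd²⁺] and the known concentrations, [Zn²⁺] in the numerator gives [Zn²⁺] = 2.1 × 10^-4 M.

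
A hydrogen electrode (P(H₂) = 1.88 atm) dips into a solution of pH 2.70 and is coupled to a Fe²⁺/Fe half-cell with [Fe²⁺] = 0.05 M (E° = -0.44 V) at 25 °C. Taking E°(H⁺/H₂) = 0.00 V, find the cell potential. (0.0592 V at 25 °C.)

0.31 V

The hydrogen couple is the cathode, so E°_cell = 0.44 V; n = 2.
[H⁺] = 10^(−2.70) = 0.0020 M, and Q = [Fe²⁺]·P(H₂) / [H⁺]^2 = 2.36 × 10^4.
E = E° − (0.0592/2) log Q = 0.44 − (0.0592/2)(4.373) = 0.311 V.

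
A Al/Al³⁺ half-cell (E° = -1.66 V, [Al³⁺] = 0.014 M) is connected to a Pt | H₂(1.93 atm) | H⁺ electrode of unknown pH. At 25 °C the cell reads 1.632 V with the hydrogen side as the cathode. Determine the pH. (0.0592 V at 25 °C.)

E°_cell = 1.66 V and n = 6.
log Q = n(E° − E)/0.0592 = 6×(1.66 − 1.632)/0.0592 = 2.838.
With Q = [Al³⁺]^2·P(H₂)^3 / [H⁺]^6, solving for [H⁺] gives log[H⁺] = -0.948, so pH = 0.95.

pH = 0.95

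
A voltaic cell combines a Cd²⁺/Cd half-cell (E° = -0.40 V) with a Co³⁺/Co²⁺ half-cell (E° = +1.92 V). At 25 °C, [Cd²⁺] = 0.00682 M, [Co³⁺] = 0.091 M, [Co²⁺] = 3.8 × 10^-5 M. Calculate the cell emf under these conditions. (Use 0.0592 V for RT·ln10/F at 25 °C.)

The Co³⁺/Co²⁺ couple has the higher reduction potential and acts as the cathode, so E°_cell = +1.92 − (-0.40) = 2.32 V.
Balancing electrons gives n = 2; the reaction quotient is Q = [Cd²⁺]·[Co²⁺]^2/[Co³⁺]^2 = 1.19 × 10^-9.
At 25 °C, E = E° − (0.0592/n) log Q = 2.32 − (0.0592/2)(-8.925) = 2.320 + 0.264 = 2.584 V.

2.58 V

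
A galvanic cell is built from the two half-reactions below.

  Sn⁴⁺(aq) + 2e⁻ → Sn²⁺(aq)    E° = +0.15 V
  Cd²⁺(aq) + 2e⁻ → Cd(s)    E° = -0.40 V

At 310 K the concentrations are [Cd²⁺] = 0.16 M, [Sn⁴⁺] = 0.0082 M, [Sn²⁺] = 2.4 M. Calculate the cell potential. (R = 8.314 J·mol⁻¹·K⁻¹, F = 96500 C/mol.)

The Sn⁴⁺/Sn²⁺ couple has the higher reduction potential and acts as the cathode, so E°_cell = +0.15 − (-0.40) = 0.55 V.
Balancing electrons gives n = 2; the reaction quotient is Q = [Cd²⁺]·[Sn²⁺]/[Sn⁴⁺] = 46.8.
E = E° − (RT/nF) ln Q = 0.55 − (8.314×310)/(2×96500) × (3.847) = 0.550 − 0.051 = 0.499 V.

0.499 V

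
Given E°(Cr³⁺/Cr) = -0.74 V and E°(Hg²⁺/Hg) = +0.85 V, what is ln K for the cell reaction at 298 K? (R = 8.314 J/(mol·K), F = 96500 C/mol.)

ln K = 371.6

E°_cell = +0.85 − (-0.74) = 1.59 V, with n = 6 electrons transferred.
At equilibrium E = 0, so the Nernst equation gives ln K = nFE°/RT = (6)(96500)(1.59)/((8.314)(298)) = 371.58.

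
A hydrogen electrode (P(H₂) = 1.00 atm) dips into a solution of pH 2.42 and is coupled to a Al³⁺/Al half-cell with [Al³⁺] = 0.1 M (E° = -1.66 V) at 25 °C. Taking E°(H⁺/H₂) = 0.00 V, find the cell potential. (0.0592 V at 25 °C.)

1.54 V

The hydrogen couple is the cathode, so E°_cell = 1.66 V; n = 6.
[H⁺] = 10^(−2.42) = 0.0038 M, and Q = [Al³⁺]^2·P(H₂)^3 / [H⁺]^6 = 3.31 × 10^12.
E = E° − (0.0592/6) log Q = 1.66 − (0.0592/6)(12.520) = 1.536 V.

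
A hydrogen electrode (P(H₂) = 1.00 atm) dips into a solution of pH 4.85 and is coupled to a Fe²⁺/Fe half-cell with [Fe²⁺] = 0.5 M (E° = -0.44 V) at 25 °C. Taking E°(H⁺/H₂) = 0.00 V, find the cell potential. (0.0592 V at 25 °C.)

The hydrogen couple is the cathode, so E°_cell = 0.44 V; n = 2.
[H⁺] = 10^(−4.85) = 1.4 × 10^-5 M, and Q = [Fe²⁺]·P(H₂) / [H⁺]^2 = 2.51 × 10^9.
E = E° − (0.0592/2) log Q = 0.44 − (0.0592/2)(9.399) = 0.162 V.

0.16 V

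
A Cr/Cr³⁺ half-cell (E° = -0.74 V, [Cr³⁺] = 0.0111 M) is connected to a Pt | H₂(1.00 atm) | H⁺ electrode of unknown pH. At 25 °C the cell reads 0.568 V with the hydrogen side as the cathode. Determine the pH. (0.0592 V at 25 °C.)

pH = 3.56

E°_cell = 0.74 V and n = 6.
log Q = n(E° − E)/0.0592 = 6×(0.74 − 0.568)/0.0592 = 17.432.
With Q = [Cr³⁺]^2·P(H₂)^3 / [H⁺]^6, solving for [H⁺] gives log[H⁺] = -3.557, so pH = 3.56.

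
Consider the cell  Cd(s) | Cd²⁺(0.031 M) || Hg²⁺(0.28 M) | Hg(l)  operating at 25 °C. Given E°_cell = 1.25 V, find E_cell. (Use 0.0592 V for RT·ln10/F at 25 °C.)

Balancing electrons gives n = 2; the reaction quotient is Q = [Cd²⁺]/[Hg²⁺] = 0.111.
At 25 °C, E = E° − (0.0592/n) log Q = 1.25 − (0.0592/2)(-0.956) = 1.250 + 0.028 = 1.278 V.

1.28 V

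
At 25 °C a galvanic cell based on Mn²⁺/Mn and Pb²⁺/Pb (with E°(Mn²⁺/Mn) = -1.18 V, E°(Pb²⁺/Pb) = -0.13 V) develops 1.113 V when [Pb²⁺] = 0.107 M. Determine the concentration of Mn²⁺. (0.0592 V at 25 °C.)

From the Nernst equation, log Q = n(E° − E)/0.0592 = 2(1.05 − 1.113)/0.0592 = -2.128, so Q = 0.00744.
With Q = [Mn²⁺]/[Pb²⁺] and the known concentrations, [Mn²⁺] in the numerator gives [Mn²⁺] = 8 × 10^-4 M.

8 × 10^-4 M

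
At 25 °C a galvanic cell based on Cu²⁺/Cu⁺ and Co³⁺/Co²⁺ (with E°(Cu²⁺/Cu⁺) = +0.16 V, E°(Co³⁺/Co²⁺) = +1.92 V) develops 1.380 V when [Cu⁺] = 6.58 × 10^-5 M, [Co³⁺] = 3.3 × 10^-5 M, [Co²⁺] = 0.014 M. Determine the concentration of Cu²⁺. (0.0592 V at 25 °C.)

From the Nernst equation, log Q = n(E° − E)/0.0592 = 1(1.76 − 1.380)/0.0592 = 6.419, so Q = 2.62 × 10^6.
With Q = [Cu²⁺]·[Co²⁺]/([Cu⁺]·[Co³⁺]) and the known concentrations, [Cu²⁺] in the numerator gives [Cu²⁺] = 0.41 M.

0.41 M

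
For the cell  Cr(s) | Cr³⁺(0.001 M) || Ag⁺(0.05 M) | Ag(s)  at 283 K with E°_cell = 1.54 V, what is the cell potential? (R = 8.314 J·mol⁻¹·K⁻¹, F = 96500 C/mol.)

1.52 V

Balancing electrons gives n = 3; the reaction quotient is Q = [Cr³⁺]/[Ag⁺]^3 = 8.00.
E = E° − (RT/nF) ln Q = 1.54 − (8.314×283)/(3×96500) × (2.079) = 1.540 − 0.017 = 1.523 V.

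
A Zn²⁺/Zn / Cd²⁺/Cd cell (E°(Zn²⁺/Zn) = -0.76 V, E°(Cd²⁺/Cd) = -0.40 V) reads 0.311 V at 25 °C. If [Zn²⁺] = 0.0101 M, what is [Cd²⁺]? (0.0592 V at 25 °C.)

2.2 × 10^-4 M

From the Nernst equation, log Q = n(E° − E)/0.0592 = 2(0.36 − 0.311)/0.0592 = 1.655, so Q = 45.2.
With Q = [Zn²⁺]/[Cd²⁺] and the known concentrations, [Cd²⁺] in the denominator gives [Cd²⁺] = 2.2 × 10^-4 M.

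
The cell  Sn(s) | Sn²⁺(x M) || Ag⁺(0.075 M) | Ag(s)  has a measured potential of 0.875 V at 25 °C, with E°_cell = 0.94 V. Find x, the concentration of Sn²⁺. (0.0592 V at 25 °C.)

0.88 M

From the Nernst equation, log Q = n(E° − E)/0.0592 = 2(0.94 − 0.875)/0.0592 = 2.196, so Q = 157.
With Q = [Sn²⁺]/[Ag⁺]^2 and the known concentrations, [Sn²⁺] in the numerator gives [Sn²⁺] = 0.88 M.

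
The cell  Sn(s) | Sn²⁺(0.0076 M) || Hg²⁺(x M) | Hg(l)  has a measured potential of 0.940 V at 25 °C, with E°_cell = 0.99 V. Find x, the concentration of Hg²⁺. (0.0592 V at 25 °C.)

1.6 × 10^-4 M

From the Nernst equation, log Q = n(E° − E)/0.0592 = 2(0.99 − 0.940)/0.0592 = 1.689, so Q = 48.9.
With Q = [Sn²⁺]/[Hg²⁺] and the known concentrations, [Hg²⁺] in the denominator gives [Hg²⁺] = 1.6 × 10^-4 M.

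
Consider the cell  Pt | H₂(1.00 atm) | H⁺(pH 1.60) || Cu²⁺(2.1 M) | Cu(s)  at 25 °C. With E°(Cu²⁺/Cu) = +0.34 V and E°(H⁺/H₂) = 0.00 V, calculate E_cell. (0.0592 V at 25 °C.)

The Cu²⁺/Cu couple is the cathode, so E°_cell = 0.34 V; n = 2.
[H⁺] = 10^(−1.60) = 0.025 M, and Q = [H⁺]^2 / ([Cu²⁺]·P(H₂)) = 3 × 10^-4.
E = E° − (0.0592/2) log Q = 0.34 − (0.0592/2)(-3.522) = 0.444 V.

0.44 V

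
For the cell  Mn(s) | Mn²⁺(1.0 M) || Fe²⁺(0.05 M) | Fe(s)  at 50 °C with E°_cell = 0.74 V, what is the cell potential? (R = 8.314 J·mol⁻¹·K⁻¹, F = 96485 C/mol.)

0.698 V

Balancing electrons gives n = 2; the reaction quotient is Q = [Mn²⁺]/[Fe²⁺] = 20.0.
E = E° − (RT/nF) ln Q = 0.74 − (8.314×323)/(2×96485) × (2.996) = 0.740 − 0.042 = 0.698 V.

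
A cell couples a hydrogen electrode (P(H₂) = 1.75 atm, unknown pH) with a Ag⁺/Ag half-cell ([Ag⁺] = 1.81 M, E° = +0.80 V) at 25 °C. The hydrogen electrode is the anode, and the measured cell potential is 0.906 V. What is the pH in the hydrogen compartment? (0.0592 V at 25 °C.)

pH = 1.41

E°_cell = 0.80 V and n = 2.
log Q = n(E° − E)/0.0592 = 2×(0.80 − 0.906)/0.0592 = -3.581.
With Q = [H⁺]^2 / ([Ag⁺]^2·P(H₂)), solving for [H⁺] gives log[H⁺] = -1.411, so pH = 1.41.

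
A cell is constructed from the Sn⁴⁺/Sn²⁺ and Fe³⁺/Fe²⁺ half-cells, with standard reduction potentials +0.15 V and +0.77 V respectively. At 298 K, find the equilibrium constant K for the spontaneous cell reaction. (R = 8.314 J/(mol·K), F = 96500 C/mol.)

9.4 × 10^20

E°_cell = +0.77 − (+0.15) = 0.62 V, with n = 2 electrons transferred.
At equilibrium E = 0, so the Nernst equation gives ln K = nFE°/RT = (2)(96500)(0.62)/((8.314)(298)) = 48.30.
K = e^48.30 = 9.4 × 10^20.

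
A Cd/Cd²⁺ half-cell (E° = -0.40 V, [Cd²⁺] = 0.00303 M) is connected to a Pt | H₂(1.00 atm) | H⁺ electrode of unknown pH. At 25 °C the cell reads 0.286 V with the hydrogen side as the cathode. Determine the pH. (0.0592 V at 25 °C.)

E°_cell = 0.40 V and n = 2.
log Q = n(E° − E)/0.0592 = 2×(0.40 − 0.286)/0.0592 = 3.851.
With Q = [Cd²⁺]·P(H₂) / [H⁺]^2, solving for [H⁺] gives log[H⁺] = -3.185, so pH = 3.18.

pH = 3.18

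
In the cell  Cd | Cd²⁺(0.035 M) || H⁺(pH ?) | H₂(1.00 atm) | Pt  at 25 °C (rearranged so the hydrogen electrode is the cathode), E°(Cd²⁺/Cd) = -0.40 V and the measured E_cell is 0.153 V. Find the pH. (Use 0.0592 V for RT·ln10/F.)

pH = 4.90

E°_cell = 0.40 V and n = 2.
log Q = n(E° − E)/0.0592 = 2×(0.40 − 0.153)/0.0592 = 8.345.
With Q = [Cd²⁺]·P(H₂) / [H⁺]^2, solving for [H⁺] gives log[H⁺] = -4.900, so pH = 4.90.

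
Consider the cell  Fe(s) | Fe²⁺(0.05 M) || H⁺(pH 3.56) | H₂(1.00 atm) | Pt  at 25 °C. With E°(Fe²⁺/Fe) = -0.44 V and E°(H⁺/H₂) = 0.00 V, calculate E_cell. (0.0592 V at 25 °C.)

0.27 V

The hydrogen couple is the cathode, so E°_cell = 0.44 V; n = 2.
[H⁺] = 10^(−3.56) = 2.8 × 10^-4 M, and Q = [Fe²⁺]·P(H₂) / [H⁺]^2 = 6.59 × 10^5.
E = E° − (0.0592/2) log Q = 0.44 − (0.0592/2)(5.819) = 0.268 V.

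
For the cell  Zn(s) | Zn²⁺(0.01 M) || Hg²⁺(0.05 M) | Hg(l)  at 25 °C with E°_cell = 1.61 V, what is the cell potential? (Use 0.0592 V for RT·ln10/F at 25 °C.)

1.63 V

Balancing electrons gives n = 2; the reaction quotient is Q = [Zn²⁺]/[Hg²⁺] = 0.200.
At 25 °C, E = E° − (0.0592/n) log Q = 1.61 − (0.0592/2)(-0.699) = 1.610 + 0.021 = 1.631 V.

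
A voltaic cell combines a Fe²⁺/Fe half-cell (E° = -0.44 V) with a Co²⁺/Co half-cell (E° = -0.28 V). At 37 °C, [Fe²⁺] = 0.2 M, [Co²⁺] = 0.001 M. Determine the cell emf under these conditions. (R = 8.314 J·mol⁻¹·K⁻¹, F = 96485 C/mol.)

0.089 V

The Co²⁺/Co couple has the higher reduction potential and acts as the cathode, so E°_cell = -0.28 − (-0.44) = 0.16 V.
Balancing electrons gives n = 2; the reaction quotient is Q = [Fe²⁺]/[Co²⁺] = 200.
E = E° − (RT/nF) ln Q = 0.16 − (8.314×310)/(2×96485) × (5.298) = 0.160 − 0.071 = 0.089 V.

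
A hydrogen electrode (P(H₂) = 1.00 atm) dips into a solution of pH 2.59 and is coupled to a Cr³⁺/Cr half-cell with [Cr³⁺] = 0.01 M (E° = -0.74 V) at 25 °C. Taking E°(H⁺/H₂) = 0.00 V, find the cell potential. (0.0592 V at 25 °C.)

The hydrogen couple is the cathode, so E°_cell = 0.74 V; n = 6.
[H⁺] = 10^(−2.59) = 0.0026 M, and Q = [Cr³⁺]^2·P(H₂)^3 / [H⁺]^6 = 3.47 × 10^11.
E = E° − (0.0592/6) log Q = 0.74 − (0.0592/6)(11.540) = 0.626 V.

0.63 V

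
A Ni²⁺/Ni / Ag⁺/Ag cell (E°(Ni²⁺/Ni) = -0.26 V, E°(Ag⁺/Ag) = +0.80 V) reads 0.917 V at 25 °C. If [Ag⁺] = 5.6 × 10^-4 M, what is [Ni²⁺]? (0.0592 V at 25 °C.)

0.021 M

From the Nernst equation, log Q = n(E° − E)/0.0592 = 2(1.06 − 0.917)/0.0592 = 4.831, so Q = 6.78 × 10^4.
With Q = [Ni²⁺]/[Ag⁺]^2 and the known concentrations, [Ni²⁺] in the numerator gives [Ni²⁺] = 0.021 M.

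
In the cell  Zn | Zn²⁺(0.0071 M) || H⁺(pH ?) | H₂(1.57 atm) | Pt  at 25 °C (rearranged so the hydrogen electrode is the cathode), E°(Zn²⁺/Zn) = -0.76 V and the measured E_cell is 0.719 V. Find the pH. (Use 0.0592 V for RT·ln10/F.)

pH = 1.67

E°_cell = 0.76 V and n = 2.
log Q = n(E° − E)/0.0592 = 2×(0.76 − 0.719)/0.0592 = 1.385.
With Q = [Zn²⁺]·P(H₂) / [H⁺]^2, solving for [H⁺] gives log[H⁺] = -1.669, so pH = 1.67.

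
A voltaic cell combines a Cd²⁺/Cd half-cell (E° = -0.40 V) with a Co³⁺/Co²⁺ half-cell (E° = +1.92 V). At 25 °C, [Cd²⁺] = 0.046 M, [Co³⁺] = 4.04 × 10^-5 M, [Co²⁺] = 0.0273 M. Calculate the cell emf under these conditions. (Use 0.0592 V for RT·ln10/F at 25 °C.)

The Co³⁺/Co²⁺ couple has the higher reduction potential and acts as the cathode, so E°_cell = +1.92 − (-0.40) = 2.32 V.
Balancing electrons gives n = 2; the reaction quotient is Q = [Cd²⁺]·[Co²⁺]^2/[Co³⁺]^2 = 2.1 × 10^4.
At 25 °C, E = E° − (0.0592/n) log Q = 2.32 − (0.0592/2)(4.322) = 2.320 − 0.128 = 2.192 V.

2.19 V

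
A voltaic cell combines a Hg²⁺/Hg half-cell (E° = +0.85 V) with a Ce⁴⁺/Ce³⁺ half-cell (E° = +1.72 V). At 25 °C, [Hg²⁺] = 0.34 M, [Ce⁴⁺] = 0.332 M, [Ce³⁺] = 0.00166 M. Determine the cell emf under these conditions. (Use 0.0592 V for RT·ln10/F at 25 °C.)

The Ce⁴⁺/Ce³⁺ couple has the higher reduction potential and acts as the cathode, so E°_cell = +1.72 − (+0.85) = 0.87 V.
Balancing electrons gives n = 2; the reaction quotient is Q = [Hg²⁺]·[Ce³⁺]^2/[Ce⁴⁺]^2 = 8.5 × 10^-6.
At 25 °C, E = E° − (0.0592/n) log Q = 0.87 − (0.0592/2)(-5.071) = 0.870 + 0.150 = 1.020 V.

1.02 V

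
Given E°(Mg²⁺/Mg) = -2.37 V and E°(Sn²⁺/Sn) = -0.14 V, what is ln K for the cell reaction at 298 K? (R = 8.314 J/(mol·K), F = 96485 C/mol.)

ln K = 173.7

E°_cell = -0.14 − (-2.37) = 2.23 V, with n = 2 electrons transferred.
At equilibrium E = 0, so the Nernst equation gives ln K = nFE°/RT = (2)(96485)(2.23)/((8.314)(298)) = 173.69.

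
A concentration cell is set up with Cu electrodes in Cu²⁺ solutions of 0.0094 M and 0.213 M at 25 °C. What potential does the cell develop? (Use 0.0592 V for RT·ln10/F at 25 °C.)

Both half-cells are Cu²⁺/Cu, so E°_cell = 0. The concentrated side is the cathode; the cell reaction moves Cu²⁺ from high to low concentration with n = 2.
Q = [Cu²⁺]_dilute/[Cu²⁺]_conc = 0.0094/0.213 = 0.0441.
E = 0 − (0.0592/2) log Q = −(0.0592/2)(-1.355) = 0.0401 V.

0.040 V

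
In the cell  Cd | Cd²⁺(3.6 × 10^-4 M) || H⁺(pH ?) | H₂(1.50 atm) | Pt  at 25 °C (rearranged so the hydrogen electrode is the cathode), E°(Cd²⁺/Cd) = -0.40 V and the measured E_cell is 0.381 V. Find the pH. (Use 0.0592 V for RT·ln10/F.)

E°_cell = 0.40 V and n = 2.
log Q = n(E° − E)/0.0592 = 2×(0.40 − 0.381)/0.0592 = 0.642.
With Q = [Cd²⁺]·P(H₂) / [H⁺]^2, solving for [H⁺] gives log[H⁺] = -1.955, so pH = 1.95.

pH = 1.95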